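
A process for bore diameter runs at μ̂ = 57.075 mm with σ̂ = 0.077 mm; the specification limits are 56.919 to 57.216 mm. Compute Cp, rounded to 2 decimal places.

0.64

Cp = (USL − LSL) / (6σ̂) = (57.216 − 56.919) / (6 × 0.077) = 0.2970 / 0.4620 = 0.6429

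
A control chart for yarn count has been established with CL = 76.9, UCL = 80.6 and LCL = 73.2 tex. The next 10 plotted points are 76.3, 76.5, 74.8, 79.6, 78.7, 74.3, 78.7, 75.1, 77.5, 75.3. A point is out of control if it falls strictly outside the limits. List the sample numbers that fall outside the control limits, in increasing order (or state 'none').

none

All 10 points lie within [73.2, 80.6].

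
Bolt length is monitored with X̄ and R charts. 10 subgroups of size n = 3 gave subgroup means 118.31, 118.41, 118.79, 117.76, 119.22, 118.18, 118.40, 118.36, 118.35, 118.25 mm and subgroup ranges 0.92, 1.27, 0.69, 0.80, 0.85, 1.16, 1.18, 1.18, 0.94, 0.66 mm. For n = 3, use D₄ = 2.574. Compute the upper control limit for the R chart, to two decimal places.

2.48

R̄ = (0.92 + 1.27 + 0.69 + 0.80 + 0.85 + 1.16 + 1.18 + 1.18 + 0.94 + 0.66) / 10 = 9.6500 / 10 = 0.9650
UCL_R = D₄·R̄ = 2.574 × 0.9650 = 2.4839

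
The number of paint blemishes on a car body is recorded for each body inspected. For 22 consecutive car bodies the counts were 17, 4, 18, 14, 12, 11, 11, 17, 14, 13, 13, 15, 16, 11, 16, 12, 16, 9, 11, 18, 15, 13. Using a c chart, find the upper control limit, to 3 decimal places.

c̄ = (17 + 4 + 18 + 14 + 12 + 11 + 11 + 17 + 14 + 13 + 13 + 15 + 16 + 11 + 16 + 12 + 16 + 9 + 11 + 18 + 15 + 13) / 22 = 296 / 22 = 13.4545
UCL = c̄ + 3√c̄ = 13.4545 + 3 × √13.4545 = 13.4545 + 3 × 3.6680 = 24.4587

24.459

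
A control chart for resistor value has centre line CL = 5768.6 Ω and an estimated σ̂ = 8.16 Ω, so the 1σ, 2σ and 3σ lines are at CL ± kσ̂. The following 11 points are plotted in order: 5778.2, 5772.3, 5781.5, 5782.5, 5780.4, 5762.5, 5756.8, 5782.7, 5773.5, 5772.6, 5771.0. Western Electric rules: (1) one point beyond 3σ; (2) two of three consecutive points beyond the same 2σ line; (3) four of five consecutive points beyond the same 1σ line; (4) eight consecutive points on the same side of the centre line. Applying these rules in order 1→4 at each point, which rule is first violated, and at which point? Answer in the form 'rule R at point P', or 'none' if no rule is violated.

Zone of each point (C = within 1σ̂, B = 1σ̂–2σ̂, A = 2σ̂–3σ̂, * = beyond 3σ̂; sign = side of CL): 1:+B, 2:+C, 3:+B, 4:+B, 5:+B, 6:-C, 7:-B, 8:+B, 9:+C, 10:+C, 11:+C
Rule 3 (four of five consecutive points beyond the same 1σ limit) is satisfied at point 5.

rule 3 at point 5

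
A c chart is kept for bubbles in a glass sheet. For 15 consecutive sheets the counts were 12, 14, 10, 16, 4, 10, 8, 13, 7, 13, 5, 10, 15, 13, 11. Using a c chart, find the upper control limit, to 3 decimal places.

c̄ = (12 + 14 + 10 + 16 + 4 + 10 + 8 + 13 + 7 + 13 + 5 + 10 + 15 + 13 + 11) / 15 = 161 / 15 = 10.7333
UCL = c̄ + 3√c̄ = 10.7333 + 3 × √10.7333 = 10.7333 + 3 × 3.2762 = 20.5619

20.562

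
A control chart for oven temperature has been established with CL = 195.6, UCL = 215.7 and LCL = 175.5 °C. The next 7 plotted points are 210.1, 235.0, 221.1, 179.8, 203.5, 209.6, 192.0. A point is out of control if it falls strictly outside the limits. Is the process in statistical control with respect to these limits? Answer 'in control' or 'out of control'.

Compare each point to [175.5, 215.7]: sample 2 = 235.0 > UCL; sample 3 = 221.1 > UCL.

out of control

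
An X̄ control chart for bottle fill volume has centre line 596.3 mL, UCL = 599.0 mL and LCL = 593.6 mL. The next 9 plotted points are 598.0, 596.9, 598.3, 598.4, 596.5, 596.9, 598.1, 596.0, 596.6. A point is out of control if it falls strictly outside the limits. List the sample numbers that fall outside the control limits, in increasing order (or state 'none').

none

All 9 points lie within [593.6, 599.0].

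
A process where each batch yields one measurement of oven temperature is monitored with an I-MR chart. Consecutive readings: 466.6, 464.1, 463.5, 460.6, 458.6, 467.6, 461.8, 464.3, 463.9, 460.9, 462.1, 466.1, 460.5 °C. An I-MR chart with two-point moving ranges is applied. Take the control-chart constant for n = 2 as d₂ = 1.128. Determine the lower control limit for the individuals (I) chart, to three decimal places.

X̄ = (466.6 + 464.1 + 463.5 + 460.6 + 458.6 + 467.6 + 461.8 + 464.3 + 463.9 + 460.9 + 462.1 + 466.1 + 460.5) / 13 = 463.1231
Moving ranges: 2.5, 0.6, 2.9, 2.0, 9.0, 5.8, 2.5, 0.4, 3.0, 1.2, 4.0, 5.6; M̄R̄ = 39.5000 / 12 = 3.2917
LCL = X̄ − 3·M̄R̄/d₂ = 463.1231 − 3 × 3.2917 / 1.128 = 454.3686

454.369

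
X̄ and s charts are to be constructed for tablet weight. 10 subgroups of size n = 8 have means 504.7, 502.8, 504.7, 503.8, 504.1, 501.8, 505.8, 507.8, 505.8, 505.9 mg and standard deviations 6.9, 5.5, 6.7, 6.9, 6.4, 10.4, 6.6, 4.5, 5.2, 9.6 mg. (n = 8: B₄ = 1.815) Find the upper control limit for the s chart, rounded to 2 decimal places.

12.47

s̄ = (6.9 + 5.5 + 6.7 + 6.9 + 6.4 + 10.4 + 6.6 + 4.5 + 5.2 + 9.6) / 10 = 6.8700
UCL_s = B₄·s̄ = 1.815 × 6.8700 = 12.4690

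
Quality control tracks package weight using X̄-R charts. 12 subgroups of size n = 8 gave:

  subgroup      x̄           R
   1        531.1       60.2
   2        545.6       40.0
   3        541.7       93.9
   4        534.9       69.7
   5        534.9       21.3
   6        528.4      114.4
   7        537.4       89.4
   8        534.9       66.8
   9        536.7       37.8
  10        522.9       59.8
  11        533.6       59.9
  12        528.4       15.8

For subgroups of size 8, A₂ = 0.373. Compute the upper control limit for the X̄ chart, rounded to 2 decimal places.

556.87

X̄̄ = (531.1 + 545.6 + 541.7 + 534.9 + 534.9 + 528.4 + 537.4 + 534.9 + 536.7 + 522.9 + 533.6 + 528.4) / 12 = 6410.5000 / 12 = 534.2083
R̄ = (60.2 + 40.0 + 93.9 + 69.7 + 21.3 + 114.4 + 89.4 + 66.8 + 37.8 + 59.8 + 59.9 + 15.8) / 12 = 729.0000 / 12 = 60.7500
UCL = X̄̄ + A₂·R̄ = 534.2083 + 0.373 × 60.7500 = 556.8681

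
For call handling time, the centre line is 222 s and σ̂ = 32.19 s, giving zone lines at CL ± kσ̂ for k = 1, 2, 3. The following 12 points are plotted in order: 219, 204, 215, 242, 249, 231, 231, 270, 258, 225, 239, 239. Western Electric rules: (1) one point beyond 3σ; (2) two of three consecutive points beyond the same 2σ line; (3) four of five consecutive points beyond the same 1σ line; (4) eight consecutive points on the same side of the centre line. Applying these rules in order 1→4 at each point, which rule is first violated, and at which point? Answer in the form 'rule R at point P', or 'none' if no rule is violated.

rule 4 at point 11

Zone of each point (C = within 1σ̂, B = 1σ̂–2σ̂, A = 2σ̂–3σ̂, * = beyond 3σ̂; sign = side of CL): 1:-C, 2:-C, 3:-C, 4:+C, 5:+C, 6:+C, 7:+C, 8:+B, 9:+B, 10:+C, 11:+C, 12:+C
Rule 4 (eight consecutive points on the same side of the centre line) is satisfied at point 11.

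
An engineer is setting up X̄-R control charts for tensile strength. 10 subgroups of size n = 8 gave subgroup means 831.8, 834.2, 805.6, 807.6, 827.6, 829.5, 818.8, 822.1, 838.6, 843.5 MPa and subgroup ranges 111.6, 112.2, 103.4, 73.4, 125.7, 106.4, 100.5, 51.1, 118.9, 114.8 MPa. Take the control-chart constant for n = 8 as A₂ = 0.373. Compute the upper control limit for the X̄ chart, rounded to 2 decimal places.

X̄̄ = (831.8 + 834.2 + 805.6 + 807.6 + 827.6 + 829.5 + 818.8 + 822.1 + 838.6 + 843.5) / 10 = 8259.3000 / 10 = 825.9300
R̄ = (111.6 + 112.2 + 103.4 + 73.4 + 125.7 + 106.4 + 100.5 + 51.1 + 118.9 + 114.8) / 10 = 1018.0000 / 10 = 101.8000
UCL = X̄̄ + A₂·R̄ = 825.9300 + 0.373 × 101.8000 = 863.9014

863.90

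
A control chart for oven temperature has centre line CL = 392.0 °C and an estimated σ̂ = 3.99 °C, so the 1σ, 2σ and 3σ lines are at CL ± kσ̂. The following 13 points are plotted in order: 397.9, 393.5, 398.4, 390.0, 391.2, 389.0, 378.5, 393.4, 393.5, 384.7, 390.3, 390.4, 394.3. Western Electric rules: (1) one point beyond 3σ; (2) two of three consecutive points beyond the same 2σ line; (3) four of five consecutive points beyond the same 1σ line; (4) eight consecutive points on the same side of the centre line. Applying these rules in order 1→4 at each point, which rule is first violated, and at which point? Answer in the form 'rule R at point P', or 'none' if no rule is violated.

Zone of each point (C = within 1σ̂, B = 1σ̂–2σ̂, A = 2σ̂–3σ̂, * = beyond 3σ̂; sign = side of CL): 1:+B, 2:+C, 3:+B, 4:-C, 5:-C, 6:-C, 7:-*, 8:+C, 9:+C, 10:-B, 11:-C, 12:-C, 13:+C
Rule 1 (one point beyond the 3σ limits) is satisfied at point 7.

rule 1 at point 7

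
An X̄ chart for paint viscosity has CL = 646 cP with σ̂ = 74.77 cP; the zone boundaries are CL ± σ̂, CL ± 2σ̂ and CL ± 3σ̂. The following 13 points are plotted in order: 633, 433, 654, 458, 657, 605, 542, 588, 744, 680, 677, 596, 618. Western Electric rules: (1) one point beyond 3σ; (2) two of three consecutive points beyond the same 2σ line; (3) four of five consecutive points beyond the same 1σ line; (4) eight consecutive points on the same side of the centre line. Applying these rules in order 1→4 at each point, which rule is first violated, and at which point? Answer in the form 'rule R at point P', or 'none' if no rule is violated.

rule 2 at point 4

Zone of each point (C = within 1σ̂, B = 1σ̂–2σ̂, A = 2σ̂–3σ̂, * = beyond 3σ̂; sign = side of CL): 1:-C, 2:-A, 3:+C, 4:-A, 5:+C, 6:-C, 7:-B, 8:-C, 9:+B, 10:+C, 11:+C, 12:-C, 13:-C
Rule 2 (two of three consecutive points beyond the same 2σ limit) is satisfied at point 4.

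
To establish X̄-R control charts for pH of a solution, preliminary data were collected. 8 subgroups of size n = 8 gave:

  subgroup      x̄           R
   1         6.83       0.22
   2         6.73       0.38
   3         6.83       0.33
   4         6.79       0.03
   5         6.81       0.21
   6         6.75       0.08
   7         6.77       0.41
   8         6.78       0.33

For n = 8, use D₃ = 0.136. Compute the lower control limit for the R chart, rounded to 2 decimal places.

R̄ = (0.22 + 0.38 + 0.33 + 0.03 + 0.21 + 0.08 + 0.41 + 0.33) / 8 = 1.9900 / 8 = 0.2487
LCL_R = D₃·R̄ = 0.136 × 0.2487 = 0.0338

0.03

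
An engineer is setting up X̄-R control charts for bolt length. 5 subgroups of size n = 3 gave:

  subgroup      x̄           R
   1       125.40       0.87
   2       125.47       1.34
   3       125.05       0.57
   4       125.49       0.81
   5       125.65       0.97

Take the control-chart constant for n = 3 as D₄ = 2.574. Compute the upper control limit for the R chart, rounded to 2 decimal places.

2.35

R̄ = (0.87 + 1.34 + 0.57 + 0.81 + 0.97) / 5 = 4.5600 / 5 = 0.9120
UCL_R = D₄·R̄ = 2.574 × 0.9120 = 2.3475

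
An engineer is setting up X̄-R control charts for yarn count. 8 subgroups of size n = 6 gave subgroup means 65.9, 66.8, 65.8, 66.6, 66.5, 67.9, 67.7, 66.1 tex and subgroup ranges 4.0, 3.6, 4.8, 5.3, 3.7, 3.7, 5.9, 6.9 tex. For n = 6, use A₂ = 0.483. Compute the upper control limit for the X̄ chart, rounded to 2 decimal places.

X̄̄ = (65.9 + 66.8 + 65.8 + 66.6 + 66.5 + 67.9 + 67.7 + 66.1) / 8 = 533.3000 / 8 = 66.6625
R̄ = (4.0 + 3.6 + 4.8 + 5.3 + 3.7 + 3.7 + 5.9 + 6.9) / 8 = 37.9000 / 8 = 4.7375
UCL = X̄̄ + A₂·R̄ = 66.6625 + 0.483 × 4.7375 = 68.9507

68.95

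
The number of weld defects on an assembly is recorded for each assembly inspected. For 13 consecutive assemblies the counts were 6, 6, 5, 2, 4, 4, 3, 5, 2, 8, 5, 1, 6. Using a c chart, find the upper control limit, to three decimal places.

10.666

c̄ = (6 + 6 + 5 + 2 + 4 + 4 + 3 + 5 + 2 + 8 + 5 + 1 + 6) / 13 = 57 / 13 = 4.3846
UCL = c̄ + 3√c̄ = 4.3846 + 3 × √4.3846 = 4.3846 + 3 × 2.0939 = 10.6665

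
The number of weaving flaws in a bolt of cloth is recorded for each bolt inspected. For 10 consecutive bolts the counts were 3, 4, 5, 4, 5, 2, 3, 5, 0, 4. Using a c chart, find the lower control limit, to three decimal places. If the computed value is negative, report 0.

0.000

c̄ = (3 + 4 + 5 + 4 + 5 + 2 + 3 + 5 + 0 + 4) / 10 = 35 / 10 = 3.5000
LCL = c̄ − 3√c̄ = 3.5000 − 3 × 1.8708 = -2.1125 → 0 (cannot be negative)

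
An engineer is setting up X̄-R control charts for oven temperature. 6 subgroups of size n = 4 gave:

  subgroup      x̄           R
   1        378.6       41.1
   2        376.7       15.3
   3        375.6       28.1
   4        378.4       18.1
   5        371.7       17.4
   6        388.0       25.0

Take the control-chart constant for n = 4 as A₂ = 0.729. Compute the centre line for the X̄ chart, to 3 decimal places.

378.167

X̄̄ = (378.6 + 376.7 + 375.6 + 378.4 + 371.7 + 388.0) / 6 = 2269.0000 / 6 = 378.1667
CL = X̄̄ = 378.1667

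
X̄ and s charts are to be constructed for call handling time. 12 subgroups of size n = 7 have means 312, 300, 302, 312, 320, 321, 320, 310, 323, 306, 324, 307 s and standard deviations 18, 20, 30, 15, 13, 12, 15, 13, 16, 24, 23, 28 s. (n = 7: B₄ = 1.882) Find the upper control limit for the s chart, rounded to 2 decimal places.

35.60

s̄ = (18 + 20 + 30 + 15 + 13 + 12 + 15 + 13 + 16 + 24 + 23 + 28) / 12 = 18.9167
UCL_s = B₄·s̄ = 1.882 × 18.9167 = 35.6012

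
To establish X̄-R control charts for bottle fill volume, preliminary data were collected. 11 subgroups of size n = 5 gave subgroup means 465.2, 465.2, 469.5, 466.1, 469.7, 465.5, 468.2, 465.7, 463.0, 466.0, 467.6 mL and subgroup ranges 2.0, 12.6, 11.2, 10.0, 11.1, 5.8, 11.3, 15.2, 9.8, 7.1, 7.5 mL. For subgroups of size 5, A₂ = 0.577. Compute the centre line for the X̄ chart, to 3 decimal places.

X̄̄ = (465.2 + 465.2 + 469.5 + 466.1 + 469.7 + 465.5 + 468.2 + 465.7 + 463.0 + 466.0 + 467.6) / 11 = 5131.7000 / 11 = 466.5182
CL = X̄̄ = 466.5182

466.518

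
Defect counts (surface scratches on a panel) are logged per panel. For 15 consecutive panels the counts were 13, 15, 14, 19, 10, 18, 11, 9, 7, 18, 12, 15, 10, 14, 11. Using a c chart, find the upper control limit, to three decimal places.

c̄ = (13 + 15 + 14 + 19 + 10 + 18 + 11 + 9 + 7 + 18 + 12 + 15 + 10 + 14 + 11) / 15 = 196 / 15 = 13.0667
UCL = c̄ + 3√c̄ = 13.0667 + 3 × √13.0667 = 13.0667 + 3 × 3.6148 = 23.9110

23.911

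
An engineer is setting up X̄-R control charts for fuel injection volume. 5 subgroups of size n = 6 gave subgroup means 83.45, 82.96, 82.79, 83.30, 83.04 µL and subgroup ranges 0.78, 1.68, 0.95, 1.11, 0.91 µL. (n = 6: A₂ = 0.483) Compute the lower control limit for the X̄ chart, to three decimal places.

82.583

X̄̄ = (83.45 + 82.96 + 82.79 + 83.30 + 83.04) / 5 = 415.5400 / 5 = 83.1080
R̄ = (0.78 + 1.68 + 0.95 + 1.11 + 0.91) / 5 = 5.4300 / 5 = 1.0860
LCL = X̄̄ − A₂·R̄ = 83.1080 − 0.483 × 1.0860 = 82.5835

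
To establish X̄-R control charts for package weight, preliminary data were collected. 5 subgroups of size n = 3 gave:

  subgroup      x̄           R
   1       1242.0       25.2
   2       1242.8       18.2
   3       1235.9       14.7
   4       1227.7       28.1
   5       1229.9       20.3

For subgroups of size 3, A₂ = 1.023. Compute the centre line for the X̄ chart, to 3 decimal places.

1235.660

X̄̄ = (1242.0 + 1242.8 + 1235.9 + 1227.7 + 1229.9) / 5 = 6178.3000 / 5 = 1235.6600
CL = X̄̄ = 1235.6600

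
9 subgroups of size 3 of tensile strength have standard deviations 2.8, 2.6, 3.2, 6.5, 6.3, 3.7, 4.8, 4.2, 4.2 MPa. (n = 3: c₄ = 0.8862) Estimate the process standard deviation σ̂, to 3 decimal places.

4.802

s̄ = (2.8 + 2.6 + 3.2 + 6.5 + 6.3 + 3.7 + 4.8 + 4.2 + 4.2) / 9 = 4.2556
σ̂ = s̄ / c₄ = 4.2556 / 0.8862 = 4.8020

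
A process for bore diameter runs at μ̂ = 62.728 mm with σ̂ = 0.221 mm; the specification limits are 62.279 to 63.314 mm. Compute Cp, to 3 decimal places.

0.781

Cp = (USL − LSL) / (6σ̂) = (63.314 − 62.279) / (6 × 0.221) = 1.0350 / 1.3260 = 0.7805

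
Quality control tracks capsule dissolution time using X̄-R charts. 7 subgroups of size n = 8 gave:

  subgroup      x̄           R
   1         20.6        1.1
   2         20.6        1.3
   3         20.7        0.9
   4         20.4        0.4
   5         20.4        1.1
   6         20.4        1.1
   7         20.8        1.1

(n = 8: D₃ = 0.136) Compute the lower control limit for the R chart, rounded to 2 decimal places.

0.14

R̄ = (1.1 + 1.3 + 0.9 + 0.4 + 1.1 + 1.1 + 1.1) / 7 = 7.0000 / 7 = 1.0000
LCL_R = D₃·R̄ = 0.136 × 1.0000 = 0.1360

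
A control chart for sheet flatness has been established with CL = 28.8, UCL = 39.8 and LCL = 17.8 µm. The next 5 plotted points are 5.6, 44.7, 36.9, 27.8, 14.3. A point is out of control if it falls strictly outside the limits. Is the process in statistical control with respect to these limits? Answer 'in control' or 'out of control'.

out of control

Compare each point to [17.8, 39.8]: sample 1 = 5.6 < LCL; sample 2 = 44.7 > UCL; sample 5 = 14.3 < LCL.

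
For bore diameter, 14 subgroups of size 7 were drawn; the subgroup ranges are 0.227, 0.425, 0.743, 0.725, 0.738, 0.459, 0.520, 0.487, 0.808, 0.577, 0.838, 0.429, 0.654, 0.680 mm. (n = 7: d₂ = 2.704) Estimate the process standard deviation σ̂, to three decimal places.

R̄ = (0.227 + 0.425 + 0.743 + 0.725 + 0.738 + 0.459 + 0.520 + 0.487 + 0.808 + 0.577 + 0.838 + 0.429 + 0.654 + 0.680) / 14 = 0.5936
σ̂ = R̄ / d₂ = 0.5936 / 2.704 = 0.2195

0.220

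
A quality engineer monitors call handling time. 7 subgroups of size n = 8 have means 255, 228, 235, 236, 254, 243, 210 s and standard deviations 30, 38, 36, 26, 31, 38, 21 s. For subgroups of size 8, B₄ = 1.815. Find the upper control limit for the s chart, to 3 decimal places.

s̄ = (30 + 38 + 36 + 26 + 31 + 38 + 21) / 7 = 31.4286
UCL_s = B₄·s̄ = 1.815 × 31.4286 = 57.0429

57.043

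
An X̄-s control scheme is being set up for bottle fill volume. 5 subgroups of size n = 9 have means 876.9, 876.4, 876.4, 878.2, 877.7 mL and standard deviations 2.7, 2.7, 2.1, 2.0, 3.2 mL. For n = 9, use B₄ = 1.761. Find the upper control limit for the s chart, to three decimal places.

4.473

s̄ = (2.7 + 2.7 + 2.1 + 2.0 + 3.2) / 5 = 2.5400
UCL_s = B₄·s̄ = 1.761 × 2.5400 = 4.4729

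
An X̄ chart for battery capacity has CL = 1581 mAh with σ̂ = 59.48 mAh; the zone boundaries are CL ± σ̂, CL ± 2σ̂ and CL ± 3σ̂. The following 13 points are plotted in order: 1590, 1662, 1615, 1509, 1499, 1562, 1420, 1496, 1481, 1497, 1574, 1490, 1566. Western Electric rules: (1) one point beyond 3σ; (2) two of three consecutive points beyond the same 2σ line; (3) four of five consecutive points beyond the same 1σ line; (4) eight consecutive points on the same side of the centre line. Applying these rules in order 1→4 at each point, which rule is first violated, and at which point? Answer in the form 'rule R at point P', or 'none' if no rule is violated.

Zone of each point (C = within 1σ̂, B = 1σ̂–2σ̂, A = 2σ̂–3σ̂, * = beyond 3σ̂; sign = side of CL): 1:+C, 2:+B, 3:+C, 4:-B, 5:-B, 6:-C, 7:-A, 8:-B, 9:-B, 10:-B, 11:-C, 12:-B, 13:-C
Rule 3 (four of five consecutive points beyond the same 1σ limit) is satisfied at point 8.

rule 3 at point 8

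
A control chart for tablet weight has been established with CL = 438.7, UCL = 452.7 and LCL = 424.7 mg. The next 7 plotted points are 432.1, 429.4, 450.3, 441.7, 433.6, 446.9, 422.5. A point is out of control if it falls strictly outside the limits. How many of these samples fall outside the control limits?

1

Compare each point to [424.7, 452.7]: sample 7 = 422.5 < LCL.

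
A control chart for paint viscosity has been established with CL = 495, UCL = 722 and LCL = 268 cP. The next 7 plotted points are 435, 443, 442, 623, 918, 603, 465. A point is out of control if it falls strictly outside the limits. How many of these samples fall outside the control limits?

1

Compare each point to [268, 722]: sample 5 = 918 > UCL.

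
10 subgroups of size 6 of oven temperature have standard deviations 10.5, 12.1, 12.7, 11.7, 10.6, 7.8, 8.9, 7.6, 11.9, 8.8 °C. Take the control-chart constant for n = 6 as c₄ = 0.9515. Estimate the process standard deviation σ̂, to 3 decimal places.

10.783

s̄ = (10.5 + 12.1 + 12.7 + 11.7 + 10.6 + 7.8 + 8.9 + 7.6 + 11.9 + 8.8) / 10 = 10.2600
σ̂ = s̄ / c₄ = 10.2600 / 0.9515 = 10.7830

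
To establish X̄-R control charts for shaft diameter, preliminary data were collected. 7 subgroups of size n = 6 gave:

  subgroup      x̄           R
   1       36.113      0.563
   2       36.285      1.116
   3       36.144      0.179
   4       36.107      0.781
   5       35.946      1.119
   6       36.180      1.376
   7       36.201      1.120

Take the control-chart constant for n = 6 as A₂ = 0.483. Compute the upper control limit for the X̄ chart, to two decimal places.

36.57

X̄̄ = (36.113 + 36.285 + 36.144 + 36.107 + 35.946 + 36.180 + 36.201) / 7 = 252.9760 / 7 = 36.1394
R̄ = (0.563 + 1.116 + 0.179 + 0.781 + 1.119 + 1.376 + 1.120) / 7 = 6.2540 / 7 = 0.8934
UCL = X̄̄ + A₂·R̄ = 36.1394 + 0.483 × 0.8934 = 36.5710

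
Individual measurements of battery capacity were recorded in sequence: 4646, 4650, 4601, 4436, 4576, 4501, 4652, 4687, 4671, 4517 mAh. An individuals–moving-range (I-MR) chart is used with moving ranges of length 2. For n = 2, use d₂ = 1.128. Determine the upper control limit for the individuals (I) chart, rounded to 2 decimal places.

X̄ = (4646 + 4650 + 4601 + 4436 + 4576 + 4501 + 4652 + 4687 + 4671 + 4517) / 10 = 4593.7000
Moving ranges: 4, 49, 165, 140, 75, 151, 35, 16, 154; M̄R̄ = 789.0000 / 9 = 87.6667
UCL = X̄ + 3·M̄R̄/d₂ = 4593.7000 + 3 × 87.6667 / 1.128 = 4826.8560

4826.86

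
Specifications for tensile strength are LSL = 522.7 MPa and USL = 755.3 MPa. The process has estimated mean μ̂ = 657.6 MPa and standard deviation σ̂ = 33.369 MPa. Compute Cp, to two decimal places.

Cp = (USL − LSL) / (6σ̂) = (755.3 − 522.7) / (6 × 33.369) = 232.6000 / 200.2140 = 1.1618

1.16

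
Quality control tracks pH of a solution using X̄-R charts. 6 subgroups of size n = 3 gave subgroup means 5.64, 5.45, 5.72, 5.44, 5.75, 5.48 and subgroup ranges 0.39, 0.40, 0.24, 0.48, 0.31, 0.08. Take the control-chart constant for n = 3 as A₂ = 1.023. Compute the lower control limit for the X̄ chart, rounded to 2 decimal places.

X̄̄ = (5.64 + 5.45 + 5.72 + 5.44 + 5.75 + 5.48) / 6 = 33.4800 / 6 = 5.5800
R̄ = (0.39 + 0.40 + 0.24 + 0.48 + 0.31 + 0.08) / 6 = 1.9000 / 6 = 0.3167
LCL = X̄̄ − A₂·R̄ = 5.5800 − 1.023 × 0.3167 = 5.2561

5.26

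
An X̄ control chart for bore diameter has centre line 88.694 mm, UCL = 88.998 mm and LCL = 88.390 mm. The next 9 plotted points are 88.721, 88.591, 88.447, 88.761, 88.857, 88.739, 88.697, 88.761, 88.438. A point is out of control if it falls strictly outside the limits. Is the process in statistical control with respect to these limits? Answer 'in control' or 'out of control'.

in control

All 9 points lie within [88.390, 88.998].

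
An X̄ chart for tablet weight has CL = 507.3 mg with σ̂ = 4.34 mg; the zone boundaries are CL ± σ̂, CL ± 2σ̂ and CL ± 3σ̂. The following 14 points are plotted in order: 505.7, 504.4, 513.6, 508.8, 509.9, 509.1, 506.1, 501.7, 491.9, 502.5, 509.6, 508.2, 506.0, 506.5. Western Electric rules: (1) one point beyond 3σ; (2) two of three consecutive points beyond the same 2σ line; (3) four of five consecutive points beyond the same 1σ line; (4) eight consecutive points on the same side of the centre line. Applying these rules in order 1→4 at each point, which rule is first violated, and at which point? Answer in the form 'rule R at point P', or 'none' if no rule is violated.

rule 1 at point 9

Zone of each point (C = within 1σ̂, B = 1σ̂–2σ̂, A = 2σ̂–3σ̂, * = beyond 3σ̂; sign = side of CL): 1:-C, 2:-C, 3:+B, 4:+C, 5:+C, 6:+C, 7:-C, 8:-B, 9:-*, 10:-B, 11:+C, 12:+C, 13:-C, 14:-C
Rule 1 (one point beyond the 3σ limits) is satisfied at point 9.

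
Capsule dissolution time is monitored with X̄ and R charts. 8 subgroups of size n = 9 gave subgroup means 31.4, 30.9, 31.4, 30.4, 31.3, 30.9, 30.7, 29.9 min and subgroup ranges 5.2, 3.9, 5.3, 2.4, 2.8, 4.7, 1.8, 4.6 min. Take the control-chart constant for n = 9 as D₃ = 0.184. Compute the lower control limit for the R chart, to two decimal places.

R̄ = (5.2 + 3.9 + 5.3 + 2.4 + 2.8 + 4.7 + 1.8 + 4.6) / 8 = 30.7000 / 8 = 3.8375
LCL_R = D₃·R̄ = 0.184 × 3.8375 = 0.7061

0.71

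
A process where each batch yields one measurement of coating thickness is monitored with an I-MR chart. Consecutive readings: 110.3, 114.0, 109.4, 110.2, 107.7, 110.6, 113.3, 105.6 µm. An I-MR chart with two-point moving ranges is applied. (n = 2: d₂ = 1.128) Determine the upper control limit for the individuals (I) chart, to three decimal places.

119.598

X̄ = (110.3 + 114.0 + 109.4 + 110.2 + 107.7 + 110.6 + 113.3 + 105.6) / 8 = 110.1375
Moving ranges: 3.7, 4.6, 0.8, 2.5, 2.9, 2.7, 7.7; M̄R̄ = 24.9000 / 7 = 3.5571
UCL = X̄ + 3·M̄R̄/d₂ = 110.1375 + 3 × 3.5571 / 1.128 = 119.5980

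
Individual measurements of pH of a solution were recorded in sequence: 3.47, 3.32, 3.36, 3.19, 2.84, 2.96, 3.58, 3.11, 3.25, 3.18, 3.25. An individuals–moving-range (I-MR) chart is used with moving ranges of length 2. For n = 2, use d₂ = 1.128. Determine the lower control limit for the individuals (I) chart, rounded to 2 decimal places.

X̄ = (3.47 + 3.32 + 3.36 + 3.19 + 2.84 + 2.96 + 3.58 + 3.11 + 3.25 + 3.18 + 3.25) / 11 = 3.2282
Moving ranges: 0.15, 0.04, 0.17, 0.35, 0.12, 0.62, 0.47, 0.14, 0.07, 0.07; M̄R̄ = 2.2000 / 10 = 0.2200
LCL = X̄ − 3·M̄R̄/d₂ = 3.2282 − 3 × 0.2200 / 1.128 = 2.6431

2.64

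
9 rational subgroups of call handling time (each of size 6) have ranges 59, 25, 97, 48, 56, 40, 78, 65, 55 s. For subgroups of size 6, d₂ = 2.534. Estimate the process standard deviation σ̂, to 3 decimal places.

22.933

R̄ = (59 + 25 + 97 + 48 + 56 + 40 + 78 + 65 + 55) / 9 = 58.1111
σ̂ = R̄ / d₂ = 58.1111 / 2.534 = 22.9326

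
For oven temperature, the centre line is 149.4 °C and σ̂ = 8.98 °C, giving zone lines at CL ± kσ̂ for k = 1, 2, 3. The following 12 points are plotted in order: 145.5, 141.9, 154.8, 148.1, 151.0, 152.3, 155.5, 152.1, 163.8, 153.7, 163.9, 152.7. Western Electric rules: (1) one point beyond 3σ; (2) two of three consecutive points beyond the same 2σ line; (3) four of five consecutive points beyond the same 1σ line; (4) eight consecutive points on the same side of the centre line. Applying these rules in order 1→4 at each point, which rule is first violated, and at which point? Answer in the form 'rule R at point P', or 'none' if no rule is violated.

rule 4 at point 12

Zone of each point (C = within 1σ̂, B = 1σ̂–2σ̂, A = 2σ̂–3σ̂, * = beyond 3σ̂; sign = side of CL): 1:-C, 2:-C, 3:+C, 4:-C, 5:+C, 6:+C, 7:+C, 8:+C, 9:+B, 10:+C, 11:+B, 12:+C
Rule 4 (eight consecutive points on the same side of the centre line) is satisfied at point 12.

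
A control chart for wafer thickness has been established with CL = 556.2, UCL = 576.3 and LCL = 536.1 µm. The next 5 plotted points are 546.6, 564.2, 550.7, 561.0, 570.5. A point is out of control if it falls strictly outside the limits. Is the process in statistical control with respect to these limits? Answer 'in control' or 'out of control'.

All 5 points lie within [536.1, 576.3].

in control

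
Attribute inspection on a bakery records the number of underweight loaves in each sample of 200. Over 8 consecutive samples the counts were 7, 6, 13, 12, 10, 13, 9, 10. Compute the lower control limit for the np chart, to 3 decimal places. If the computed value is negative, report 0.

p̄ = Σdᵢ / (k·n) = 80 / (8 × 200) = 0.05000
LCL = np̄ − 3·√(np̄(1−p̄)) = 10.0000 − 3 × 3.0822 = 0.7534

0.753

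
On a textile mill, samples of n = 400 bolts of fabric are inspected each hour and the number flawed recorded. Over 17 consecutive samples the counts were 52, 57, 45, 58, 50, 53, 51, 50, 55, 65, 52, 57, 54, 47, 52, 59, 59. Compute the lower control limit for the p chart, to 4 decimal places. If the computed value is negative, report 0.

p̄ = Σdᵢ / (k·n) = 916 / (17 × 400) = 0.13471
LCL = p̄ − 3·√(p̄(1−p̄)/n) = 0.13471 − 3 × 0.01707 = 0.08349

0.0835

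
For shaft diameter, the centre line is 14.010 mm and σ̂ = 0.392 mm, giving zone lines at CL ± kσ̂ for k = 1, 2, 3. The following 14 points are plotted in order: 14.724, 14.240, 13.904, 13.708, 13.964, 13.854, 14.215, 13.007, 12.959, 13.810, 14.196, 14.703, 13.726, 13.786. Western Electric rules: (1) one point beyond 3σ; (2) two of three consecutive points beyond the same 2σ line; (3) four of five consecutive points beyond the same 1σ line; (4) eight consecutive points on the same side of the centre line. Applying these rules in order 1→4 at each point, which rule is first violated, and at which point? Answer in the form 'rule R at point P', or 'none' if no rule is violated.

Zone of each point (C = within 1σ̂, B = 1σ̂–2σ̂, A = 2σ̂–3σ̂, * = beyond 3σ̂; sign = side of CL): 1:+B, 2:+C, 3:-C, 4:-C, 5:-C, 6:-C, 7:+C, 8:-A, 9:-A, 10:-C, 11:+C, 12:+B, 13:-C, 14:-C
Rule 2 (two of three consecutive points beyond the same 2σ limit) is satisfied at point 9.

rule 2 at point 9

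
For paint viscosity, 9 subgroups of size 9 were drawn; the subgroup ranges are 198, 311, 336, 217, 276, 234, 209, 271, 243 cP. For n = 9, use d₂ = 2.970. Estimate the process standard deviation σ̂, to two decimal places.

R̄ = (198 + 311 + 336 + 217 + 276 + 234 + 209 + 271 + 243) / 9 = 255.0000
σ̂ = R̄ / d₂ = 255.0000 / 2.970 = 85.8586

85.86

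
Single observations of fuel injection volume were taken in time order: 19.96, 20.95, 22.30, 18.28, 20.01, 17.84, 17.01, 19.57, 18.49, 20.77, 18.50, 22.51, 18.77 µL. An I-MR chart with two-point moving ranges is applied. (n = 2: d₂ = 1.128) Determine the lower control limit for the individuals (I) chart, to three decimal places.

X̄ = (19.96 + 20.95 + 22.30 + 18.28 + 20.01 + 17.84 + 17.01 + 19.57 + 18.49 + 20.77 + 18.50 + 22.51 + 18.77) / 13 = 19.6123
Moving ranges: 0.99, 1.35, 4.02, 1.73, 2.17, 0.83, 2.56, 1.08, 2.28, 2.27, 4.01, 3.74; M̄R̄ = 27.0300 / 12 = 2.2525
LCL = X̄ − 3·M̄R̄/d₂ = 19.6123 − 3 × 2.2525 / 1.128 = 13.6216

13.622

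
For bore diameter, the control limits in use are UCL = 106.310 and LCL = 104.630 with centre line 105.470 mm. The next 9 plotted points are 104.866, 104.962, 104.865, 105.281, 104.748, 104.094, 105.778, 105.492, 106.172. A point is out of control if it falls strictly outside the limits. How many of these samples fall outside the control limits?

1

Compare each point to [104.630, 106.310]: sample 6 = 104.094 < LCL.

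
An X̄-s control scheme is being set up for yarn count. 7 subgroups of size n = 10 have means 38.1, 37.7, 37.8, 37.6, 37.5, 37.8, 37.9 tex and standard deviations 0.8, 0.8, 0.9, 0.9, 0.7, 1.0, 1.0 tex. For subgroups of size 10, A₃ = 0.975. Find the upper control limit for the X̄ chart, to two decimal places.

X̄̄ = (38.1 + 37.7 + 37.8 + 37.6 + 37.5 + 37.8 + 37.9) / 7 = 37.7714
s̄ = (0.8 + 0.8 + 0.9 + 0.9 + 0.7 + 1.0 + 1.0) / 7 = 0.8714
UCL = X̄̄ + A₃·s̄ = 37.7714 + 0.975 × 0.8714 = 38.6211

38.62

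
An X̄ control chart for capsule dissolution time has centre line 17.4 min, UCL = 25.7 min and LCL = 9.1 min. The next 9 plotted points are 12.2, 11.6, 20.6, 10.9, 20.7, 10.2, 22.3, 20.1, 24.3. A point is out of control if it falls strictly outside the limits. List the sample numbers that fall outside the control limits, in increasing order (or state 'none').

All 9 points lie within [9.1, 25.7].

none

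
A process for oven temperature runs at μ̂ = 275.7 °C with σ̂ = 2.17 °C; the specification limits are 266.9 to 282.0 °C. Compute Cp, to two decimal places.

1.16

Cp = (USL − LSL) / (6σ̂) = (282.0 − 266.9) / (6 × 2.17) = 15.1000 / 13.0200 = 1.1598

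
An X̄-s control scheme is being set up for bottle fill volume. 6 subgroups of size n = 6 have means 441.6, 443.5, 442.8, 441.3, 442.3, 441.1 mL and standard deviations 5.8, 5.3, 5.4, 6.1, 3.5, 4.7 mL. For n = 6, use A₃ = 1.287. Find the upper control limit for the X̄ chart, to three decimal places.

448.707

X̄̄ = (441.6 + 443.5 + 442.8 + 441.3 + 442.3 + 441.1) / 6 = 442.1000
s̄ = (5.8 + 5.3 + 5.4 + 6.1 + 3.5 + 4.7) / 6 = 5.1333
UCL = X̄̄ + A₃·s̄ = 442.1000 + 1.287 × 5.1333 = 448.7066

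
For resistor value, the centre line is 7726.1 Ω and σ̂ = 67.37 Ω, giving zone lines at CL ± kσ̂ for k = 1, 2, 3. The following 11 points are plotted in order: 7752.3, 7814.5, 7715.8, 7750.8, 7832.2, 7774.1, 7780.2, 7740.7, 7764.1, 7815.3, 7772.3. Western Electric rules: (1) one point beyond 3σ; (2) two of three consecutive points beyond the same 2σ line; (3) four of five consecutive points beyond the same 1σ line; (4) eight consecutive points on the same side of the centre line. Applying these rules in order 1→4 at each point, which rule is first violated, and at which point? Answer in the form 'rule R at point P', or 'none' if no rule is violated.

rule 4 at point 11

Zone of each point (C = within 1σ̂, B = 1σ̂–2σ̂, A = 2σ̂–3σ̂, * = beyond 3σ̂; sign = side of CL): 1:+C, 2:+B, 3:-C, 4:+C, 5:+B, 6:+C, 7:+C, 8:+C, 9:+C, 10:+B, 11:+C
Rule 4 (eight consecutive points on the same side of the centre line) is satisfied at point 11.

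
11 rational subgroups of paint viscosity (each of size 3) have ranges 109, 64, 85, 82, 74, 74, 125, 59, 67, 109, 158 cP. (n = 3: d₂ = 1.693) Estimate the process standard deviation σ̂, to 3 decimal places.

54.019

R̄ = (109 + 64 + 85 + 82 + 74 + 74 + 125 + 59 + 67 + 109 + 158) / 11 = 91.4545
σ̂ = R̄ / d₂ = 91.4545 / 1.693 = 54.0192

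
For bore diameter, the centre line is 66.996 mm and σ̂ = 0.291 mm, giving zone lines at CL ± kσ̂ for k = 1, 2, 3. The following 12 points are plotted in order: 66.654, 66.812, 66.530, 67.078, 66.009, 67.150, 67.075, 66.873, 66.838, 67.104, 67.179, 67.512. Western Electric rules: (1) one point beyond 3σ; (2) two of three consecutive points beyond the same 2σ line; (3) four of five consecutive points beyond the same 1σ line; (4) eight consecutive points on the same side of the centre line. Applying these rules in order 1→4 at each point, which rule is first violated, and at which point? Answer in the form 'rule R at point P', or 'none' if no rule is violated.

Zone of each point (C = within 1σ̂, B = 1σ̂–2σ̂, A = 2σ̂–3σ̂, * = beyond 3σ̂; sign = side of CL): 1:-B, 2:-C, 3:-B, 4:+C, 5:-*, 6:+C, 7:+C, 8:-C, 9:-C, 10:+C, 11:+C, 12:+B
Rule 1 (one point beyond the 3σ limits) is satisfied at point 5.

rule 1 at point 5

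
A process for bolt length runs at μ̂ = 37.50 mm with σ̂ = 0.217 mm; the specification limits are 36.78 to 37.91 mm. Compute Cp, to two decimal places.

Cp = (USL − LSL) / (6σ̂) = (37.91 − 36.78) / (6 × 0.217) = 1.1300 / 1.3020 = 0.8679

0.87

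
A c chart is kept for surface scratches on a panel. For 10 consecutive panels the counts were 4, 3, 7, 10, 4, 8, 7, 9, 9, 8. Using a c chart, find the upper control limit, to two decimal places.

c̄ = (4 + 3 + 7 + 10 + 4 + 8 + 7 + 9 + 9 + 8) / 10 = 69 / 10 = 6.9000
UCL = c̄ + 3√c̄ = 6.9000 + 3 × √6.9000 = 6.9000 + 3 × 2.6268 = 14.7804

14.78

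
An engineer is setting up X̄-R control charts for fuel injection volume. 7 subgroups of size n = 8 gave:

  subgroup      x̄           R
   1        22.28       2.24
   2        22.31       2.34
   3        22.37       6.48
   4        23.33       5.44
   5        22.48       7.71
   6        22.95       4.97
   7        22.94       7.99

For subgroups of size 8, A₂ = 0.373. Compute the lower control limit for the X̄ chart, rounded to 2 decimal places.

X̄̄ = (22.28 + 22.31 + 22.37 + 23.33 + 22.48 + 22.95 + 22.94) / 7 = 158.6600 / 7 = 22.6657
R̄ = (2.24 + 2.34 + 6.48 + 5.44 + 7.71 + 4.97 + 7.99) / 7 = 37.1700 / 7 = 5.3100
LCL = X̄̄ − A₂·R̄ = 22.6657 − 0.373 × 5.3100 = 20.6851

20.69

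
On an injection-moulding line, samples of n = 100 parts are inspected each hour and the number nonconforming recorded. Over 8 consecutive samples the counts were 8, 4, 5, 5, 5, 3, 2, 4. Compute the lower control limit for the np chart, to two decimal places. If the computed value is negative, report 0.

0.00

p̄ = Σdᵢ / (k·n) = 36 / (8 × 100) = 0.04500
LCL = np̄ − 3·√(np̄(1−p̄)) = 4.5000 − 3 × 2.0730 = -1.7191 → 0 (negative, so LCL = 0)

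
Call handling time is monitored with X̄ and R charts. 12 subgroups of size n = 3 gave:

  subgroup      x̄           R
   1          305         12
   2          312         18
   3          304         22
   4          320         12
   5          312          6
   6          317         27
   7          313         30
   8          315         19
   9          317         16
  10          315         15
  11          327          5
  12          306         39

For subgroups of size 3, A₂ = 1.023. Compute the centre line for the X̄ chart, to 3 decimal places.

313.583

X̄̄ = (305 + 312 + 304 + 320 + 312 + 317 + 313 + 315 + 317 + 315 + 327 + 306) / 12 = 3763.0000 / 12 = 313.5833
CL = X̄̄ = 313.5833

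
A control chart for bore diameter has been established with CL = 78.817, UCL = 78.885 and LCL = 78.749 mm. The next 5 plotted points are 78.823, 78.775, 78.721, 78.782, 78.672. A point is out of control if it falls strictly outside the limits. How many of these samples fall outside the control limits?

Compare each point to [78.749, 78.885]: sample 3 = 78.721 < LCL; sample 5 = 78.672 < LCL.

2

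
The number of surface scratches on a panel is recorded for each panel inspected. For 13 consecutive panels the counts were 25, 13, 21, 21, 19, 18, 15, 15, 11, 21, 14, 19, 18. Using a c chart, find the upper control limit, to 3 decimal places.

30.311

c̄ = (25 + 13 + 21 + 21 + 19 + 18 + 15 + 15 + 11 + 21 + 14 + 19 + 18) / 13 = 230 / 13 = 17.6923
UCL = c̄ + 3√c̄ = 17.6923 + 3 × √17.6923 = 17.6923 + 3 × 4.2062 = 30.3110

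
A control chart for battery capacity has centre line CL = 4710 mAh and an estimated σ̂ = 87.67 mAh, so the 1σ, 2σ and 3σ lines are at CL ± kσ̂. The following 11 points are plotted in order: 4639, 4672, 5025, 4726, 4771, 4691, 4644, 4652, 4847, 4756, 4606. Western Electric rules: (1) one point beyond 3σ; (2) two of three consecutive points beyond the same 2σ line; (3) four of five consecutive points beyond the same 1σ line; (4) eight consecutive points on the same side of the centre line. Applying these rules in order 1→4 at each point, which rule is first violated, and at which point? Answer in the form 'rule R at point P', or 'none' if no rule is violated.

rule 1 at point 3

Zone of each point (C = within 1σ̂, B = 1σ̂–2σ̂, A = 2σ̂–3σ̂, * = beyond 3σ̂; sign = side of CL): 1:-C, 2:-C, 3:+*, 4:+C, 5:+C, 6:-C, 7:-C, 8:-C, 9:+B, 10:+C, 11:-B
Rule 1 (one point beyond the 3σ limits) is satisfied at point 3.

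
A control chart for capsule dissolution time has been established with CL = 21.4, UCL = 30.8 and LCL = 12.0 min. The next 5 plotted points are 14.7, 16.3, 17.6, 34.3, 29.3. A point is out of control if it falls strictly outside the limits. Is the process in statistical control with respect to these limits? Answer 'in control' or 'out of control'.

Compare each point to [12.0, 30.8]: sample 4 = 34.3 > UCL.

out of control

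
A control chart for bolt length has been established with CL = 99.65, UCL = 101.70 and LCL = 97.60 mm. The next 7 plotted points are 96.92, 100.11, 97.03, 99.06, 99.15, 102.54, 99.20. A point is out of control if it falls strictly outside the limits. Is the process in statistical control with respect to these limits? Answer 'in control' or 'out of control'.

out of control

Compare each point to [97.60, 101.70]: sample 1 = 96.92 < LCL; sample 3 = 97.03 < LCL; sample 6 = 102.54 > UCL.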